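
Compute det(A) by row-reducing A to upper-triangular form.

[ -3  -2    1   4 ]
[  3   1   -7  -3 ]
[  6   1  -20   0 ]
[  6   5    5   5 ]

det(A) = -15

Forward elimination:
R2 <- R2 - (-1)*R1:  [  0  -1  -6   1 ]
R3 <- R3 - (-2)*R1:  [   0   -3  -18    8 ]
R4 <- R4 - (-2)*R1:  [  0   1   7  13 ]
R3 <- R3 - (3)*R2:  [ 0  0  0  5 ]
R4 <- R4 - (-1)*R2:  [  0   0   1  14 ]
R3 <-> R4   (pivot in column 3 was zero)
[ -3  -2   1   4 ]
[  0  -1  -6   1 ]
[  0   0   1  14 ]
[  0   0   0   5 ]
Upper-triangular form:
[ -3  -2   1   4 ]
[  0  -1  -6   1 ]
[  0   0   1  14 ]
[  0   0   0   5 ]
det(A) = (-1)^1 * (-3) * (-1) * (1) * (5) = -15  (1 row swap -> sign -1)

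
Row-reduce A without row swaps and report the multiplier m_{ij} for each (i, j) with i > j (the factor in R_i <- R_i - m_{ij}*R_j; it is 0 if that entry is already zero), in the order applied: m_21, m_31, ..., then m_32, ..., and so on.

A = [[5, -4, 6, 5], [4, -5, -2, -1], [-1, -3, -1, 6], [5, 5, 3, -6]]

multipliers: 4/5, -1/5, 1, 19/9, -5, -333/131

Forward elimination:
R2 <- R2 - (4/5)*R1:  [     0   -9/5  -34/5     -5 ]
R3 <- R3 - (-1/5)*R1:  [     0  -19/5    1/5      7 ]
R4 <- R4 - (1)*R1:  [   0    9   -3  -11 ]
R3 <- R3 - (19/9)*R2:  [     0      0  131/9  158/9 ]
R4 <- R4 - (-5)*R2:  [   0    0  -37  -36 ]
R4 <- R4 - (-333/131)*R3:  [        0         0         0  1130/131 ]
Multipliers (in order of application): m_{21} = 4/5, m_{31} = -1/5, m_{41} = 1, m_{32} = 19/9, m_{42} = -5, m_{43} = -333/131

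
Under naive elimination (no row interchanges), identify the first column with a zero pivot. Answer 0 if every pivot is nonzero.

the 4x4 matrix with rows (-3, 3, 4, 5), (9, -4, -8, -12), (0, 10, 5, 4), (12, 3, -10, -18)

first zero-pivot column = 0

Naive forward elimination:
R2 <- R2 - (-3)*R1:  [ 0  5  4  3 ]
R4 <- R4 - (-4)*R1:  [  0  15   6   2 ]
R3 <- R3 - (2)*R2:  [  0   0  -3  -2 ]
R4 <- R4 - (3)*R2:  [  0   0  -6  -7 ]
R4 <- R4 - (2)*R3:  [  0   0   0  -3 ]
All pivots nonzero; naive elimination completes without hitting a zero pivot.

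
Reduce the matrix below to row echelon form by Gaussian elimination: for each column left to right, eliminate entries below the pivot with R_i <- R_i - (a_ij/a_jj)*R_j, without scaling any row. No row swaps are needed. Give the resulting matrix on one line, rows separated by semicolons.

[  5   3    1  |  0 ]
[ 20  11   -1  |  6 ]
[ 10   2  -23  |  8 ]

REF = [5 3 1 0; 0 -1 -5 6; 0 0 -5 -16]

Forward elimination:
R2 <- R2 - (4)*R1:  [  0  -1  -5   6 ]
R3 <- R3 - (2)*R1:  [   0   -4  -25    8 ]
R3 <- R3 - (4)*R2:  [   0    0   -5  -16 ]
Row echelon form:
[ 5   3   1  |    0 ]
[ 0  -1  -5  |    6 ]
[ 0   0  -5  |  -16 ]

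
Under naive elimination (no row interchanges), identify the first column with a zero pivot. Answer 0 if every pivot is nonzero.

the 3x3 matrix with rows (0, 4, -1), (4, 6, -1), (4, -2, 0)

Naive forward elimination:
Pivot entry (1,1) is zero but row 2 has 4 in column 1 -> naive elimination stops; a row interchange (e.g. R1 <-> R2) would be required here.

first zero-pivot column = 1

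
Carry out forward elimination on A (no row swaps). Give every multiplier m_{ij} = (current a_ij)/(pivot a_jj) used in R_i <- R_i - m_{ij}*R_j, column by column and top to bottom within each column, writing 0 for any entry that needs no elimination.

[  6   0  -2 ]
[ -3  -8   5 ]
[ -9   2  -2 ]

multipliers: -1/2, -3/2, -1/4

Forward elimination:
R2 <- R2 - (-1/2)*R1:  [  0  -8   4 ]
R3 <- R3 - (-3/2)*R1:  [  0   2  -5 ]
R3 <- R3 - (-1/4)*R2:  [  0   0  -4 ]
Multipliers (in order of application): m_{21} = -1/2, m_{31} = -3/2, m_{32} = -1/4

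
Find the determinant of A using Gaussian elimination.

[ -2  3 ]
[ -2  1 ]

Forward elimination:
R2 <- R2 - (1)*R1:  [  0  -2 ]
Upper-triangular form:
[ -2   3 ]
[  0  -2 ]
det(A) = (-1)^0 * (-2) * (-2) = 4  (0 row swaps -> sign +1)

det(A) = 4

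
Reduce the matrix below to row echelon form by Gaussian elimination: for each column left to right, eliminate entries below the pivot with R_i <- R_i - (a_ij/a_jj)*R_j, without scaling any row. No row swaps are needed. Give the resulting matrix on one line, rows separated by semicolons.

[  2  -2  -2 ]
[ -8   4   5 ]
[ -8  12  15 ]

Forward elimination:
R2 <- R2 - (-4)*R1:  [  0  -4  -3 ]
R3 <- R3 - (-4)*R1:  [ 0  4  7 ]
R3 <- R3 - (-1)*R2:  [ 0  0  4 ]
Row echelon form:
[ 2  -2  -2 ]
[ 0  -4  -3 ]
[ 0   0   4 ]

REF = [2 -2 -2; 0 -4 -3; 0 0 4]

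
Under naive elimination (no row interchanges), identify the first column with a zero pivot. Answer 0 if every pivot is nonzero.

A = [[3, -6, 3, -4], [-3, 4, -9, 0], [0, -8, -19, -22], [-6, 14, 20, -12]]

first zero-pivot column = 4

Naive forward elimination:
R2 <- R2 - (-1)*R1:  [  0  -2  -6  -4 ]
R4 <- R4 - (-2)*R1:  [   0    2   26  -20 ]
R3 <- R3 - (4)*R2:  [  0   0   5  -6 ]
R4 <- R4 - (-1)*R2:  [   0    0   20  -24 ]
R4 <- R4 - (4)*R3:  [ 0  0  0  0 ]
Matrix at this point:
[ 3  -6   3  -4 ]
[ 0  -2  -6  -4 ]
[ 0   0   5  -6 ]
[ 0   0   0   0 ]
Pivot entry (4,4) in the last row is zero and there are no rows below to swap with -> zero pivot in column 4 (A is singular).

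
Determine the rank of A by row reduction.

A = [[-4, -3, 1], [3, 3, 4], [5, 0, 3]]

Row reduction:
R2 <- R2 - (-3/4)*R1:  [    0   3/4  19/4 ]
R3 <- R3 - (-5/4)*R1:  [     0  -15/4   17/4 ]
R3 <- R3 - (-5)*R2:  [  0   0  28 ]
Row echelon form:
[ -4   -3     1 ]
[  0  3/4  19/4 ]
[  0    0    28 ]
Nonzero rows / pivot columns: 3

rank(A) = 3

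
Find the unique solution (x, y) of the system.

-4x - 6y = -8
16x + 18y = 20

Forward elimination on [A|b]:
R2 <- R2 - (-4)*R1:  [   0   -6  -12 ]
Row echelon form:
[ -4  -6  |   -8 ]
[  0  -6  |  -12 ]
Back-substitution:
y = (-12) / -6 = 2
x = (-8 - (-6)*(2)) / -4 = -1

(-1, 2)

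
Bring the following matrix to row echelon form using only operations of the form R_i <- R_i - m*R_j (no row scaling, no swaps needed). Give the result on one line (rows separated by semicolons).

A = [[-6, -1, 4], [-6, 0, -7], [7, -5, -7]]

Forward elimination:
R2 <- R2 - (1)*R1:  [   0    1  -11 ]
R3 <- R3 - (-7/6)*R1:  [     0  -37/6   -7/3 ]
R3 <- R3 - (-37/6)*R2:  [      0       0  -421/6 ]
Row echelon form:
[ -6  -1       4 ]
[  0   1     -11 ]
[  0   0  -421/6 ]

REF = [-6 -1 4; 0 1 -11; 0 0 -421/6]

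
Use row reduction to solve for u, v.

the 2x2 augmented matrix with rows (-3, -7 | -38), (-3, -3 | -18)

Forward elimination on [A|b]:
R2 <- R2 - (1)*R1:  [  0   4  20 ]
Row echelon form:
[ -3  -7  |  -38 ]
[  0   4  |   20 ]
Back-substitution:
v = (20) / 4 = 5
u = (-38 - (-7)*(5)) / -3 = 1

(1, 5)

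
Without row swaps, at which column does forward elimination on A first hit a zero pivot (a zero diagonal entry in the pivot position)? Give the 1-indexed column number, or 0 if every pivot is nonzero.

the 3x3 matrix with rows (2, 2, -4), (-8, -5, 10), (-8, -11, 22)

first zero-pivot column = 3

Naive forward elimination:
R2 <- R2 - (-4)*R1:  [  0   3  -6 ]
R3 <- R3 - (-4)*R1:  [  0  -3   6 ]
R3 <- R3 - (-1)*R2:  [ 0  0  0 ]
Matrix at this point:
[ 2  2  -4 ]
[ 0  3  -6 ]
[ 0  0   0 ]
Pivot entry (3,3) in the last row is zero and there are no rows below to swap with -> zero pivot in column 3 (A is singular).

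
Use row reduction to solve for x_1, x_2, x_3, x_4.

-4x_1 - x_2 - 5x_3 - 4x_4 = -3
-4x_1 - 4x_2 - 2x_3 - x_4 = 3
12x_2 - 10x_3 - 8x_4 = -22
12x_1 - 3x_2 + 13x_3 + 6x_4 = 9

Forward elimination on [A|b]:
R2 <- R2 - (1)*R1:  [  0  -3   3   3   6 ]
R4 <- R4 - (-3)*R1:  [  0  -6  -2  -6   0 ]
R3 <- R3 - (-4)*R2:  [ 0  0  2  4  2 ]
R4 <- R4 - (2)*R2:  [   0    0   -8  -12  -12 ]
R4 <- R4 - (-4)*R3:  [  0   0   0   4  -4 ]
Row echelon form:
[ -4  -1  -5  -4  |  -3 ]
[  0  -3   3   3  |   6 ]
[  0   0   2   4  |   2 ]
[  0   0   0   4  |  -4 ]
Back-substitution:
x_4 = (-4) / 4 = -1
x_3 = (2 - (4)*(-1)) / 2 = 3
x_2 = (6 - (3)*(3) - (3)*(-1)) / -3 = 0
x_1 = (-3 - (-1)*(0) - (-5)*(3) - (-4)*(-1)) / -4 = -2

(-2, 0, 3, -1)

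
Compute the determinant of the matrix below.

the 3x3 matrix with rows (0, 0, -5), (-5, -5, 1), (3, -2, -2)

det(A) = -125

Forward elimination:
R1 <-> R2   (pivot in column 1 was zero)
[ -5  -5   1 ]
[  0   0  -5 ]
[  3  -2  -2 ]
R3 <- R3 - (-3/5)*R1:  [    0    -5  -7/5 ]
R2 <-> R3   (pivot in column 2 was zero)
[ -5  -5     1 ]
[  0  -5  -7/5 ]
[  0   0    -5 ]
Upper-triangular form:
[ -5  -5     1 ]
[  0  -5  -7/5 ]
[  0   0    -5 ]
det(A) = (-1)^2 * (-5) * (-5) * (-5) = -125  (2 row swaps -> sign +1)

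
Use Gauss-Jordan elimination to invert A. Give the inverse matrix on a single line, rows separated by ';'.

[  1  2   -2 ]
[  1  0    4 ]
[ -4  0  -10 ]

Gauss-Jordan on [A | I]:
R2 <- R2 - (1)*R1:  [  0  -2   6  |  -1   1   0 ]
R3 <- R3 - (-4)*R1:  [   0    8  -18  |    4    0    1 ]
R2 <- (1/-2)*R2:  [    0     1    -3  |   1/2  -1/2     0 ]
R1 <- R1 - (2)*R2:  [ 1  0  4  |  0  1  0 ]
R3 <- R3 - (8)*R2:  [ 0  0  6  |  0  4  1 ]
R3 <- (1/6)*R3:  [   0    0    1  |    0  2/3  1/6 ]
R1 <- R1 - (4)*R3:  [    1     0     0  |     0  -5/3  -2/3 ]
R2 <- R2 - (-3)*R3:  [   0    1    0  |  1/2  3/2  1/2 ]
Right block of [I | A^{-1}] is the inverse:
[   0  -5/3  -2/3 ]
[ 1/2   3/2   1/2 ]
[   0   2/3   1/6 ]

inverse = [0 -5/3 -2/3; 1/2 3/2 1/2; 0 2/3 1/6]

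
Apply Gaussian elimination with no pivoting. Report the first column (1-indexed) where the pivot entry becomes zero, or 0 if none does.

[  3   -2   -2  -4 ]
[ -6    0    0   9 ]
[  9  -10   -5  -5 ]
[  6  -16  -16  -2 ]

first zero-pivot column = 0

Naive forward elimination:
R2 <- R2 - (-2)*R1:  [  0  -4  -4   1 ]
R3 <- R3 - (3)*R1:  [  0  -4   1   7 ]
R4 <- R4 - (2)*R1:  [   0  -12  -12    6 ]
R3 <- R3 - (1)*R2:  [ 0  0  5  6 ]
R4 <- R4 - (3)*R2:  [ 0  0  0  3 ]
All pivots nonzero; naive elimination completes without hitting a zero pivot.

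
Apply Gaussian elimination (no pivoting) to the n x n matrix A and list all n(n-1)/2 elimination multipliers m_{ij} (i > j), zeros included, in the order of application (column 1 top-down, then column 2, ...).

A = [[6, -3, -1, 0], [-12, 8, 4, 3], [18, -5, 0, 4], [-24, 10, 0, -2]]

Forward elimination:
R2 <- R2 - (-2)*R1:  [ 0  2  2  3 ]
R3 <- R3 - (3)*R1:  [ 0  4  3  4 ]
R4 <- R4 - (-4)*R1:  [  0  -2  -4  -2 ]
R3 <- R3 - (2)*R2:  [  0   0  -1  -2 ]
R4 <- R4 - (-1)*R2:  [  0   0  -2   1 ]
R4 <- R4 - (2)*R3:  [ 0  0  0  5 ]
Multipliers (in order of application): m_{21} = -2, m_{31} = 3, m_{41} = -4, m_{32} = 2, m_{42} = -1, m_{43} = 2

multipliers: -2, 3, -4, 2, -1, 2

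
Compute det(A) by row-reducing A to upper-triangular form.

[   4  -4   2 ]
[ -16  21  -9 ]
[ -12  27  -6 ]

det(A) = 60

Forward elimination:
R2 <- R2 - (-4)*R1:  [  0   5  -1 ]
R3 <- R3 - (-3)*R1:  [  0  15   0 ]
R3 <- R3 - (3)*R2:  [ 0  0  3 ]
Upper-triangular form:
[ 4  -4   2 ]
[ 0   5  -1 ]
[ 0   0   3 ]
det(A) = (-1)^0 * (4) * (5) * (3) = 60  (0 row swaps -> sign +1)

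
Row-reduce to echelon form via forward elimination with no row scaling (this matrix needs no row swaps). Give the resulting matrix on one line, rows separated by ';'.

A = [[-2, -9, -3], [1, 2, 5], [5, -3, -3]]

Forward elimination:
R2 <- R2 - (-1/2)*R1:  [    0  -5/2   7/2 ]
R3 <- R3 - (-5/2)*R1:  [     0  -51/2  -21/2 ]
R3 <- R3 - (51/5)*R2:  [      0       0  -231/5 ]
Row echelon form:
[ -2    -9      -3 ]
[  0  -5/2     7/2 ]
[  0     0  -231/5 ]

REF = [-2 -9 -3; 0 -5/2 7/2; 0 0 -231/5]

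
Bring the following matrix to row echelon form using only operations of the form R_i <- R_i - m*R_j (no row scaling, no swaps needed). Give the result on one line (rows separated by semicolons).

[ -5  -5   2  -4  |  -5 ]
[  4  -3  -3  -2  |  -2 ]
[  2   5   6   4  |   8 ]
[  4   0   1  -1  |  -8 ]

REF = [-5 -5 2 -4 -5; 0 -7 -7/5 -26/5 -6; 0 0 31/5 6/35 24/7; 0 0 0 -41/31 -324/31]

Forward elimination:
R2 <- R2 - (-4/5)*R1:  [     0     -7   -7/5  -26/5     -6 ]
R3 <- R3 - (-2/5)*R1:  [    0     3  34/5  12/5     6 ]
R4 <- R4 - (-4/5)*R1:  [     0     -4   13/5  -21/5    -12 ]
R3 <- R3 - (-3/7)*R2:  [    0     0  31/5  6/35  24/7 ]
R4 <- R4 - (4/7)*R2:  [      0       0    17/5  -43/35   -60/7 ]
R4 <- R4 - (17/31)*R3:  [       0        0        0   -41/31  -324/31 ]
Row echelon form:
[ -5  -5     2      -4  |       -5 ]
[  0  -7  -7/5   -26/5  |       -6 ]
[  0   0  31/5    6/35  |     24/7 ]
[  0   0     0  -41/31  |  -324/31 ]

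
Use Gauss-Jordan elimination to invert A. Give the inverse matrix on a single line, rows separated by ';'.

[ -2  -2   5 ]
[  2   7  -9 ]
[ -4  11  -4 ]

inverse = [71/20 47/20 -17/20; 11/5 7/5 -2/5; 5/2 3/2 -1/2]

Gauss-Jordan on [A | I]:
R1 <- (1/-2)*R1:  [    1     1  -5/2  |  -1/2     0     0 ]
R2 <- R2 - (2)*R1:  [  0   5  -4  |   1   1   0 ]
R3 <- R3 - (-4)*R1:  [   0   15  -14  |   -2    0    1 ]
R2 <- (1/5)*R2:  [    0     1  -4/5  |   1/5   1/5     0 ]
R1 <- R1 - (1)*R2:  [      1       0  -17/10  |   -7/10    -1/5       0 ]
R3 <- R3 - (15)*R2:  [  0   0  -2  |  -5  -3   1 ]
R3 <- (1/-2)*R3:  [    0     0     1  |   5/2   3/2  -1/2 ]
R1 <- R1 - (-17/10)*R3:  [      1       0       0  |   71/20   47/20  -17/20 ]
R2 <- R2 - (-4/5)*R3:  [    0     1     0  |  11/5   7/5  -2/5 ]
Right block of [I | A^{-1}] is the inverse:
[ 71/20  47/20  -17/20 ]
[  11/5    7/5    -2/5 ]
[   5/2    3/2    -1/2 ]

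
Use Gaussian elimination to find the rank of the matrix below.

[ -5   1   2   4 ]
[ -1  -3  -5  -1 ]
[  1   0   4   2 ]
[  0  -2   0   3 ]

rank(A) = 4

Row reduction:
R2 <- R2 - (1/5)*R1:  [     0  -16/5  -27/5   -9/5 ]
R3 <- R3 - (-1/5)*R1:  [    0   1/5  22/5  14/5 ]
R3 <- R3 - (-1/16)*R2:  [     0      0  65/16  43/16 ]
R4 <- R4 - (5/8)*R2:  [    0     0  27/8  33/8 ]
R4 <- R4 - (54/65)*R3:  [      0       0       0  123/65 ]
Row echelon form:
[ -5      1      2       4 ]
[  0  -16/5  -27/5    -9/5 ]
[  0      0  65/16   43/16 ]
[  0      0      0  123/65 ]
Nonzero rows / pivot columns: 4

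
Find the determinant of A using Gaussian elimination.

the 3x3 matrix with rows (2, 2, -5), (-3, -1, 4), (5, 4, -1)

det(A) = 39

Forward elimination:
R2 <- R2 - (-3/2)*R1:  [    0     2  -7/2 ]
R3 <- R3 - (5/2)*R1:  [    0    -1  23/2 ]
R3 <- R3 - (-1/2)*R2:  [    0     0  39/4 ]
Upper-triangular form:
[ 2  2    -5 ]
[ 0  2  -7/2 ]
[ 0  0  39/4 ]
det(A) = (-1)^0 * (2) * (2) * (39/4) = 39  (0 row swaps -> sign +1)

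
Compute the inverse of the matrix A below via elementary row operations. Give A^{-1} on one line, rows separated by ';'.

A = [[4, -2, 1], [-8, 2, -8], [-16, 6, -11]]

Gauss-Jordan on [A | I]:
R1 <- (1/4)*R1:  [    1  -1/2   1/4  |   1/4     0     0 ]
R2 <- R2 - (-8)*R1:  [  0  -2  -6  |   2   1   0 ]
R3 <- R3 - (-16)*R1:  [  0  -2  -7  |   4   0   1 ]
R2 <- (1/-2)*R2:  [    0     1     3  |    -1  -1/2     0 ]
R1 <- R1 - (-1/2)*R2:  [    1     0   7/4  |  -1/4  -1/4     0 ]
R3 <- R3 - (-2)*R2:  [  0   0  -1  |   2  -1   1 ]
R3 <- (1/-1)*R3:  [  0   0   1  |  -2   1  -1 ]
R1 <- R1 - (7/4)*R3:  [    1     0     0  |  13/4    -2   7/4 ]
R2 <- R2 - (3)*R3:  [    0     1     0  |     5  -7/2     3 ]
Right block of [I | A^{-1}] is the inverse:
[ 13/4    -2  7/4 ]
[    5  -7/2    3 ]
[   -2     1   -1 ]

inverse = [13/4 -2 7/4; 5 -7/2 3; -2 1 -1]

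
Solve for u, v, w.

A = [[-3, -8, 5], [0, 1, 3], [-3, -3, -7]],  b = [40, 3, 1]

Forward elimination on [A|b]:
R3 <- R3 - (1)*R1:  [   0    5  -12  -39 ]
R3 <- R3 - (5)*R2:  [   0    0  -27  -54 ]
Row echelon form:
[ -3  -8    5  |   40 ]
[  0   1    3  |    3 ]
[  0   0  -27  |  -54 ]
Back-substitution:
w = (-54) / -27 = 2
v = (3 - (3)*(2)) / 1 = -3
u = (40 - (-8)*(-3) - (5)*(2)) / -3 = -2

(-2, -3, 2)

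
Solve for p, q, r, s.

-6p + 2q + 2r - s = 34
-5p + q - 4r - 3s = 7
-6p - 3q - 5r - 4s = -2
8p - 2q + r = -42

Forward elimination on [A|b]:
R2 <- R2 - (5/6)*R1:  [     0   -2/3  -17/3  -13/6  -64/3 ]
R3 <- R3 - (1)*R1:  [   0   -5   -7   -3  -36 ]
R4 <- R4 - (-4/3)*R1:  [    0   2/3  11/3  -4/3  10/3 ]
R3 <- R3 - (15/2)*R2:  [    0     0  71/2  53/4   124 ]
R4 <- R4 - (-1)*R2:  [    0     0    -2  -7/2   -18 ]
R4 <- R4 - (-4/71)*R3:  [        0         0         0  -391/142   -782/71 ]
Row echelon form:
[ -6     2      2        -1  |       34 ]
[  0  -2/3  -17/3     -13/6  |    -64/3 ]
[  0     0   71/2      53/4  |      124 ]
[  0     0      0  -391/142  |  -782/71 ]
Back-substitution:
s = (-782/71) / (-391/142) = 4
r = (124 - (53/4)*(4)) / (71/2) = 2
q = (-64/3 - (-17/3)*(2) - (-13/6)*(4)) / (-2/3) = 2
p = (34 - (2)*(2) - (2)*(2) - (-1)*(4)) / -6 = -5

(-5, 2, 2, 4)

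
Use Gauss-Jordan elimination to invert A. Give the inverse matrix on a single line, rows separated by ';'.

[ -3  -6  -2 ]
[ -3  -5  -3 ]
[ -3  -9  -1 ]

inverse = [-11/3 2 4/3; 1 -1/2 -1/2; 2 -3/2 -1/2]

Gauss-Jordan on [A | I]:
R1 <- (1/-3)*R1:  [    1     2   2/3  |  -1/3     0     0 ]
R2 <- R2 - (-3)*R1:  [  0   1  -1  |  -1   1   0 ]
R3 <- R3 - (-3)*R1:  [  0  -3   1  |  -1   0   1 ]
R1 <- R1 - (2)*R2:  [   1    0  8/3  |  5/3   -2    0 ]
R3 <- R3 - (-3)*R2:  [  0   0  -2  |  -4   3   1 ]
R3 <- (1/-2)*R3:  [    0     0     1  |     2  -3/2  -1/2 ]
R1 <- R1 - (8/3)*R3:  [     1      0      0  |  -11/3      2    4/3 ]
R2 <- R2 - (-1)*R3:  [    0     1     0  |     1  -1/2  -1/2 ]
Right block of [I | A^{-1}] is the inverse:
[ -11/3     2   4/3 ]
[     1  -1/2  -1/2 ]
[     2  -3/2  -1/2 ]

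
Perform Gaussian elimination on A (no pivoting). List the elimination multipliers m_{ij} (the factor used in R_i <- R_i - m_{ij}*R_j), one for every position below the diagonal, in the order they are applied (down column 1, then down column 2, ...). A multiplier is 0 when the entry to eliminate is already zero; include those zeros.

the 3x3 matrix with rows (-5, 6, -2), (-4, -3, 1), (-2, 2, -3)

multipliers: 4/5, 2/5, 2/39

Forward elimination:
R2 <- R2 - (4/5)*R1:  [     0  -39/5   13/5 ]
R3 <- R3 - (2/5)*R1:  [     0   -2/5  -11/5 ]
R3 <- R3 - (2/39)*R2:  [    0     0  -7/3 ]
Multipliers (in order of application): m_{21} = 4/5, m_{31} = 2/5, m_{32} = 2/39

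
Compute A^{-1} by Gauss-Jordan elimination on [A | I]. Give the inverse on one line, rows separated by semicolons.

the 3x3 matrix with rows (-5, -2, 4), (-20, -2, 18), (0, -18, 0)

Gauss-Jordan on [A | I]:
R1 <- (1/-5)*R1:  [    1   2/5  -4/5  |  -1/5     0     0 ]
R2 <- R2 - (-20)*R1:  [  0   6   2  |  -4   1   0 ]
R2 <- (1/6)*R2:  [    0     1   1/3  |  -2/3   1/6     0 ]
R1 <- R1 - (2/5)*R2:  [      1       0  -14/15  |    1/15   -1/15       0 ]
R3 <- R3 - (-18)*R2:  [   0    0    6  |  -12    3    1 ]
R3 <- (1/6)*R3:  [   0    0    1  |   -2  1/2  1/6 ]
R1 <- R1 - (-14/15)*R3:  [    1     0     0  |  -9/5   2/5  7/45 ]
R2 <- R2 - (1/3)*R3:  [     0      1      0  |      0      0  -1/18 ]
Right block of [I | A^{-1}] is the inverse:
[ -9/5  2/5   7/45 ]
[    0    0  -1/18 ]
[   -2  1/2    1/6 ]

inverse = [-9/5 2/5 7/45; 0 0 -1/18; -2 1/2 1/6]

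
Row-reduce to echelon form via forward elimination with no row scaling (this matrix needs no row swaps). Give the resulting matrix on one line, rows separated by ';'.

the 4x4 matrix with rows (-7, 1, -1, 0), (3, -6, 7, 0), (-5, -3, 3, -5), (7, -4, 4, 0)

Forward elimination:
R2 <- R2 - (-3/7)*R1:  [     0  -39/7   46/7      0 ]
R3 <- R3 - (5/7)*R1:  [     0  -26/7   26/7     -5 ]
R4 <- R4 - (-1)*R1:  [  0  -3   3   0 ]
R3 <- R3 - (2/3)*R2:  [    0     0  -2/3    -5 ]
R4 <- R4 - (7/13)*R2:  [     0      0  -7/13      0 ]
R4 <- R4 - (21/26)*R3:  [      0       0       0  105/26 ]
Row echelon form:
[ -7      1    -1       0 ]
[  0  -39/7  46/7       0 ]
[  0      0  -2/3      -5 ]
[  0      0     0  105/26 ]

REF = [-7 1 -1 0; 0 -39/7 46/7 0; 0 0 -2/3 -5; 0 0 0 105/26]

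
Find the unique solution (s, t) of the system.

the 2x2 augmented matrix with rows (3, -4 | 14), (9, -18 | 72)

Forward elimination on [A|b]:
R2 <- R2 - (3)*R1:  [  0  -6  30 ]
Row echelon form:
[ 3  -4  |  14 ]
[ 0  -6  |  30 ]
Back-substitution:
t = (30) / -6 = -5
s = (14 - (-4)*(-5)) / 3 = -2

(-2, -5)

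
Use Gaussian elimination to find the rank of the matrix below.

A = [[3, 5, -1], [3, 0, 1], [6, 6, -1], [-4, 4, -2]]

Row reduction:
R2 <- R2 - (1)*R1:  [  0  -5   2 ]
R3 <- R3 - (2)*R1:  [  0  -4   1 ]
R4 <- R4 - (-4/3)*R1:  [     0   32/3  -10/3 ]
R3 <- R3 - (4/5)*R2:  [    0     0  -3/5 ]
R4 <- R4 - (-32/15)*R2:  [     0      0  14/15 ]
R4 <- R4 - (-14/9)*R3:  [ 0  0  0 ]
Row echelon form:
[ 3   5    -1 ]
[ 0  -5     2 ]
[ 0   0  -3/5 ]
[ 0   0     0 ]
Nonzero rows / pivot columns: 3

rank(A) = 3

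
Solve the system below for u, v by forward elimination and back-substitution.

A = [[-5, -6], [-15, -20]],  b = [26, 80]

Forward elimination on [A|b]:
R2 <- R2 - (3)*R1:  [  0  -2   2 ]
Row echelon form:
[ -5  -6  |  26 ]
[  0  -2  |   2 ]
Back-substitution:
v = (2) / -2 = -1
u = (26 - (-6)*(-1)) / -5 = -4

(-4, -1)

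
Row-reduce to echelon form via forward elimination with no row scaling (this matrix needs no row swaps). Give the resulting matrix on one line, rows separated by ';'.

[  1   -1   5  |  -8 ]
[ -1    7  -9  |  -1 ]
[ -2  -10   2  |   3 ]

Forward elimination:
R2 <- R2 - (-1)*R1:  [  0   6  -4  -9 ]
R3 <- R3 - (-2)*R1:  [   0  -12   12  -13 ]
R3 <- R3 - (-2)*R2:  [   0    0    4  -31 ]
Row echelon form:
[ 1  -1   5  |   -8 ]
[ 0   6  -4  |   -9 ]
[ 0   0   4  |  -31 ]

REF = [1 -1 5 -8; 0 6 -4 -9; 0 0 4 -31]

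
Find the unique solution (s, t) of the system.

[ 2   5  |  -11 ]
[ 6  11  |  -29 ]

Forward elimination on [A|b]:
R2 <- R2 - (3)*R1:  [  0  -4   4 ]
Row echelon form:
[ 2   5  |  -11 ]
[ 0  -4  |    4 ]
Back-substitution:
t = (4) / -4 = -1
s = (-11 - (5)*(-1)) / 2 = -3

(-3, -1)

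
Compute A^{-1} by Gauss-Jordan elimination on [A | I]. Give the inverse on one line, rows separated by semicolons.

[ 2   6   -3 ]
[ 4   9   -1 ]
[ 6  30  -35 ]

Gauss-Jordan on [A | I]:
R1 <- (1/2)*R1:  [    1     3  -3/2  |   1/2     0     0 ]
R2 <- R2 - (4)*R1:  [  0  -3   5  |  -2   1   0 ]
R3 <- R3 - (6)*R1:  [   0   12  -26  |   -3    0    1 ]
R2 <- (1/-3)*R2:  [    0     1  -5/3  |   2/3  -1/3     0 ]
R1 <- R1 - (3)*R2:  [    1     0   7/2  |  -3/2     1     0 ]
R3 <- R3 - (12)*R2:  [   0    0   -6  |  -11    4    1 ]
R3 <- (1/-6)*R3:  [    0     0     1  |  11/6  -2/3  -1/6 ]
R1 <- R1 - (7/2)*R3:  [      1       0       0  |  -95/12    10/3    7/12 ]
R2 <- R2 - (-5/3)*R3:  [     0      1      0  |  67/18  -13/9  -5/18 ]
Right block of [I | A^{-1}] is the inverse:
[ -95/12   10/3   7/12 ]
[  67/18  -13/9  -5/18 ]
[   11/6   -2/3   -1/6 ]

inverse = [-95/12 10/3 7/12; 67/18 -13/9 -5/18; 11/6 -2/3 -1/6]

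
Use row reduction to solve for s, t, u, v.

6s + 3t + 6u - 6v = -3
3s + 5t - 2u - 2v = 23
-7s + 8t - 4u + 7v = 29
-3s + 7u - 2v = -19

Forward elimination on [A|b]:
R2 <- R2 - (1/2)*R1:  [    0   7/2    -5     1  49/2 ]
R3 <- R3 - (-7/6)*R1:  [    0  23/2     3     0  51/2 ]
R4 <- R4 - (-1/2)*R1:  [     0    3/2     10     -5  -41/2 ]
R3 <- R3 - (23/7)*R2:  [     0      0  136/7  -23/7    -55 ]
R4 <- R4 - (3/7)*R2:  [     0      0   85/7  -38/7    -31 ]
R4 <- R4 - (5/8)*R3:  [     0      0      0  -27/8   27/8 ]
Row echelon form:
[ 6    3      6     -6  |    -3 ]
[ 0  7/2     -5      1  |  49/2 ]
[ 0    0  136/7  -23/7  |   -55 ]
[ 0    0      0  -27/8  |  27/8 ]
Back-substitution:
v = (27/8) / (-27/8) = -1
u = (-55 - (-23/7)*(-1)) / (136/7) = -3
t = (49/2 - (-5)*(-3) - (1)*(-1)) / (7/2) = 3
s = (-3 - (3)*(3) - (6)*(-3) - (-6)*(-1)) / 6 = 0

(0, 3, -3, -1)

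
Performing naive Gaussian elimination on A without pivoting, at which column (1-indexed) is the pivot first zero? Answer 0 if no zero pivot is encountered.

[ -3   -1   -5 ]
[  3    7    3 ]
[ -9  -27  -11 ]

Naive forward elimination:
R2 <- R2 - (-1)*R1:  [  0   6  -2 ]
R3 <- R3 - (3)*R1:  [   0  -24    4 ]
R3 <- R3 - (-4)*R2:  [  0   0  -4 ]
All pivots nonzero; naive elimination completes without hitting a zero pivot.

first zero-pivot column = 0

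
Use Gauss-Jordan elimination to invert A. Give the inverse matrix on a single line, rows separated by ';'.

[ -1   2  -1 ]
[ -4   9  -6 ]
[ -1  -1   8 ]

Gauss-Jordan on [A | I]:
R1 <- (1/-1)*R1:  [  1  -2   1  |  -1   0   0 ]
R2 <- R2 - (-4)*R1:  [  0   1  -2  |  -4   1   0 ]
R3 <- R3 - (-1)*R1:  [  0  -3   9  |  -1   0   1 ]
R1 <- R1 - (-2)*R2:  [  1   0  -3  |  -9   2   0 ]
R3 <- R3 - (-3)*R2:  [   0    0    3  |  -13    3    1 ]
R3 <- (1/3)*R3:  [     0      0      1  |  -13/3      1    1/3 ]
R1 <- R1 - (-3)*R3:  [   1    0    0  |  -22    5    1 ]
R2 <- R2 - (-2)*R3:  [     0      1      0  |  -38/3      3    2/3 ]
Right block of [I | A^{-1}] is the inverse:
[   -22  5    1 ]
[ -38/3  3  2/3 ]
[ -13/3  1  1/3 ]

inverse = [-22 5 1; -38/3 3 2/3; -13/3 1 1/3]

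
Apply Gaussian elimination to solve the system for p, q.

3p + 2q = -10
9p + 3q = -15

Forward elimination on [A|b]:
R2 <- R2 - (3)*R1:  [  0  -3  15 ]
Row echelon form:
[ 3   2  |  -10 ]
[ 0  -3  |   15 ]
Back-substitution:
q = (15) / -3 = -5
p = (-10 - (2)*(-5)) / 3 = 0

(0, -5)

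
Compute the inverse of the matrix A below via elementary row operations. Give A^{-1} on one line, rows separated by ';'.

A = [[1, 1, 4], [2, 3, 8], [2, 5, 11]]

Gauss-Jordan on [A | I]:
R2 <- R2 - (2)*R1:  [  0   1   0  |  -2   1   0 ]
R3 <- R3 - (2)*R1:  [  0   3   3  |  -2   0   1 ]
R1 <- R1 - (1)*R2:  [  1   0   4  |   3  -1   0 ]
R3 <- R3 - (3)*R2:  [  0   0   3  |   4  -3   1 ]
R3 <- (1/3)*R3:  [   0    0    1  |  4/3   -1  1/3 ]
R1 <- R1 - (4)*R3:  [    1     0     0  |  -7/3     3  -4/3 ]
Right block of [I | A^{-1}] is the inverse:
[ -7/3   3  -4/3 ]
[   -2   1     0 ]
[  4/3  -1   1/3 ]

inverse = [-7/3 3 -4/3; -2 1 0; 4/3 -1 1/3]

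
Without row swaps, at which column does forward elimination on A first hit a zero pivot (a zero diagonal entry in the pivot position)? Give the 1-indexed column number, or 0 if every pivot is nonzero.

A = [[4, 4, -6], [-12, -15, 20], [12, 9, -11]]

first zero-pivot column = 0

Naive forward elimination:
R2 <- R2 - (-3)*R1:  [  0  -3   2 ]
R3 <- R3 - (3)*R1:  [  0  -3   7 ]
R3 <- R3 - (1)*R2:  [ 0  0  5 ]
All pivots nonzero; naive elimination completes without hitting a zero pivot.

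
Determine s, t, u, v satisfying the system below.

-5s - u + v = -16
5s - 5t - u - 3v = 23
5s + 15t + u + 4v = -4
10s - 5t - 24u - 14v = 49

(3, -1, 0, -1)

Forward elimination on [A|b]:
R2 <- R2 - (-1)*R1:  [  0  -5  -2  -2   7 ]
R3 <- R3 - (-1)*R1:  [   0   15    0    5  -20 ]
R4 <- R4 - (-2)*R1:  [   0   -5  -26  -12   17 ]
R3 <- R3 - (-3)*R2:  [  0   0  -6  -1   1 ]
R4 <- R4 - (1)*R2:  [   0    0  -24  -10   10 ]
R4 <- R4 - (4)*R3:  [  0   0   0  -6   6 ]
Row echelon form:
[ -5   0  -1   1  |  -16 ]
[  0  -5  -2  -2  |    7 ]
[  0   0  -6  -1  |    1 ]
[  0   0   0  -6  |    6 ]
Back-substitution:
v = (6) / -6 = -1
u = (1 - (-1)*(-1)) / -6 = 0
t = (7 - (-2)*(0) - (-2)*(-1)) / -5 = -1
s = (-16 - (-1)*(0) - (1)*(-1)) / -5 = 3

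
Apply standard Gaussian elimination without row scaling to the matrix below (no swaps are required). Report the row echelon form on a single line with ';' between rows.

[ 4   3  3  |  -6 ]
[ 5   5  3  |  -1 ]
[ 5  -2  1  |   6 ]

Forward elimination:
R2 <- R2 - (5/4)*R1:  [    0   5/4  -3/4  13/2 ]
R3 <- R3 - (5/4)*R1:  [     0  -23/4  -11/4   27/2 ]
R3 <- R3 - (-23/5)*R2:  [     0      0  -31/5  217/5 ]
Row echelon form:
[ 4    3      3  |     -6 ]
[ 0  5/4   -3/4  |   13/2 ]
[ 0    0  -31/5  |  217/5 ]

REF = [4 3 3 -6; 0 5/4 -3/4 13/2; 0 0 -31/5 217/5]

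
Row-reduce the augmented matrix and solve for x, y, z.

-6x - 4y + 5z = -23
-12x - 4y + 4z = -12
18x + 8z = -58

(-1, 1, -5)

Forward elimination on [A|b]:
R2 <- R2 - (2)*R1:  [  0   4  -6  34 ]
R3 <- R3 - (-3)*R1:  [    0   -12    23  -127 ]
R3 <- R3 - (-3)*R2:  [   0    0    5  -25 ]
Row echelon form:
[ -6  -4   5  |  -23 ]
[  0   4  -6  |   34 ]
[  0   0   5  |  -25 ]
Back-substitution:
z = (-25) / 5 = -5
y = (34 - (-6)*(-5)) / 4 = 1
x = (-23 - (-4)*(1) - (5)*(-5)) / -6 = -1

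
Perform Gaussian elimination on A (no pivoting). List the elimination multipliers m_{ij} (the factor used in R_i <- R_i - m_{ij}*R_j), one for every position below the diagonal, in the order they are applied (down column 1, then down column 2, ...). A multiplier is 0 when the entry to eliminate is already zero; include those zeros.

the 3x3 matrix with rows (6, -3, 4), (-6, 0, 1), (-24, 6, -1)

multipliers: -1, -4, 2

Forward elimination:
R2 <- R2 - (-1)*R1:  [  0  -3   5 ]
R3 <- R3 - (-4)*R1:  [  0  -6  15 ]
R3 <- R3 - (2)*R2:  [ 0  0  5 ]
Multipliers (in order of application): m_{21} = -1, m_{31} = -4, m_{32} = 2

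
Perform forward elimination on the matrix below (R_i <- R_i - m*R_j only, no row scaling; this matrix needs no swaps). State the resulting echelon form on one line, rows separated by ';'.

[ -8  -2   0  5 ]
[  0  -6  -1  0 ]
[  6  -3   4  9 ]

Forward elimination:
R3 <- R3 - (-3/4)*R1:  [    0  -9/2     4  51/4 ]
R3 <- R3 - (3/4)*R2:  [    0     0  19/4  51/4 ]
Row echelon form:
[ -8  -2     0     5 ]
[  0  -6    -1     0 ]
[  0   0  19/4  51/4 ]

REF = [-8 -2 0 5; 0 -6 -1 0; 0 0 19/4 51/4]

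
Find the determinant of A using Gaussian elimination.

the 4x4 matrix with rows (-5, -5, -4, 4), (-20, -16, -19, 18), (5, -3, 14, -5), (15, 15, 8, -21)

Forward elimination:
R2 <- R2 - (4)*R1:  [  0   4  -3   2 ]
R3 <- R3 - (-1)*R1:  [  0  -8  10  -1 ]
R4 <- R4 - (-3)*R1:  [  0   0  -4  -9 ]
R3 <- R3 - (-2)*R2:  [ 0  0  4  3 ]
R4 <- R4 - (-1)*R3:  [  0   0   0  -6 ]
Upper-triangular form:
[ -5  -5  -4   4 ]
[  0   4  -3   2 ]
[  0   0   4   3 ]
[  0   0   0  -6 ]
det(A) = (-1)^0 * (-5) * (4) * (4) * (-6) = 480  (0 row swaps -> sign +1)

det(A) = 480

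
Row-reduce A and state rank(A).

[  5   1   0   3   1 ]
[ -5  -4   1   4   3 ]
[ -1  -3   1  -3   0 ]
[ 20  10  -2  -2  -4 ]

Row reduction:
R2 <- R2 - (-1)*R1:  [  0  -3   1   7   4 ]
R3 <- R3 - (-1/5)*R1:  [     0  -14/5      1  -12/5    1/5 ]
R4 <- R4 - (4)*R1:  [   0    6   -2  -14   -8 ]
R3 <- R3 - (14/15)*R2:  [       0        0     1/15  -134/15   -53/15 ]
R4 <- R4 - (-2)*R2:  [ 0  0  0  0  0 ]
Row echelon form:
[ 5   1     0        3       1 ]
[ 0  -3     1        7       4 ]
[ 0   0  1/15  -134/15  -53/15 ]
[ 0   0     0        0       0 ]
Nonzero rows / pivot columns: 3

rank(A) = 3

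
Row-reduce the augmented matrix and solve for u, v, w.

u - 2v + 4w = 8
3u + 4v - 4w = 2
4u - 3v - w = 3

Forward elimination on [A|b]:
R2 <- R2 - (3)*R1:  [   0   10  -16  -22 ]
R3 <- R3 - (4)*R1:  [   0    5  -17  -29 ]
R3 <- R3 - (1/2)*R2:  [   0    0   -9  -18 ]
Row echelon form:
[ 1  -2    4  |    8 ]
[ 0  10  -16  |  -22 ]
[ 0   0   -9  |  -18 ]
Back-substitution:
w = (-18) / -9 = 2
v = (-22 - (-16)*(2)) / 10 = 1
u = (8 - (-2)*(1) - (4)*(2)) / 1 = 2

(2, 1, 2)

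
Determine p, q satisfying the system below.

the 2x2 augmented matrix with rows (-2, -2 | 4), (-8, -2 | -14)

Forward elimination on [A|b]:
R2 <- R2 - (4)*R1:  [   0    6  -30 ]
Row echelon form:
[ -2  -2  |    4 ]
[  0   6  |  -30 ]
Back-substitution:
q = (-30) / 6 = -5
p = (4 - (-2)*(-5)) / -2 = 3

(3, -5)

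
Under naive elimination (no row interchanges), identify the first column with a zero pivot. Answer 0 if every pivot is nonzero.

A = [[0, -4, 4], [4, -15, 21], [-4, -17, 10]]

first zero-pivot column = 1

Naive forward elimination:
Pivot entry (1,1) is zero but row 2 has 4 in column 1 -> naive elimination stops; a row interchange (e.g. R1 <-> R2) would be required here.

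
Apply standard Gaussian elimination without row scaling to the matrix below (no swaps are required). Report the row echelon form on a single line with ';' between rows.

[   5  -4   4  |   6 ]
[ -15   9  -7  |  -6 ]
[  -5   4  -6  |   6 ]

REF = [5 -4 4 6; 0 -3 5 12; 0 0 -2 12]

Forward elimination:
R2 <- R2 - (-3)*R1:  [  0  -3   5  12 ]
R3 <- R3 - (-1)*R1:  [  0   0  -2  12 ]
Row echelon form:
[ 5  -4   4  |   6 ]
[ 0  -3   5  |  12 ]
[ 0   0  -2  |  12 ]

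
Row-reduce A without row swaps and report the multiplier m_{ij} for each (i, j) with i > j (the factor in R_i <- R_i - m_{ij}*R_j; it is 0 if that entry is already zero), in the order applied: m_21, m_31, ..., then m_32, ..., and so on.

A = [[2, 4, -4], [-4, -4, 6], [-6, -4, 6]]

multipliers: -2, -3, 2

Forward elimination:
R2 <- R2 - (-2)*R1:  [  0   4  -2 ]
R3 <- R3 - (-3)*R1:  [  0   8  -6 ]
R3 <- R3 - (2)*R2:  [  0   0  -2 ]
Multipliers (in order of application): m_{21} = -2, m_{31} = -3, m_{32} = 2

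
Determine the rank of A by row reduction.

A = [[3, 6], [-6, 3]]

Row reduction:
R2 <- R2 - (-2)*R1:  [  0  15 ]
Row echelon form:
[ 3   6 ]
[ 0  15 ]
Nonzero rows / pivot columns: 2

rank(A) = 2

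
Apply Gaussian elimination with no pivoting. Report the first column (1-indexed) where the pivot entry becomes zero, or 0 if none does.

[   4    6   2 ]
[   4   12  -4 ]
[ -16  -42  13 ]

Naive forward elimination:
R2 <- R2 - (1)*R1:  [  0   6  -6 ]
R3 <- R3 - (-4)*R1:  [   0  -18   21 ]
R3 <- R3 - (-3)*R2:  [ 0  0  3 ]
All pivots nonzero; naive elimination completes without hitting a zero pivot.

first zero-pivot column = 0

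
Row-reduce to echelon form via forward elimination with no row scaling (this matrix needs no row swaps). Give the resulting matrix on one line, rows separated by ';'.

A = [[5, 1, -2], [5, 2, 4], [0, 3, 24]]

Forward elimination:
R2 <- R2 - (1)*R1:  [ 0  1  6 ]
R3 <- R3 - (3)*R2:  [ 0  0  6 ]
Row echelon form:
[ 5  1  -2 ]
[ 0  1   6 ]
[ 0  0   6 ]

REF = [5 1 -2; 0 1 6; 0 0 6]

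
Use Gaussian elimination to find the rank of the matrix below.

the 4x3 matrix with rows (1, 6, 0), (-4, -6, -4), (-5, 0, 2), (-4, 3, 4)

Row reduction:
R2 <- R2 - (-4)*R1:  [  0  18  -4 ]
R3 <- R3 - (-5)*R1:  [  0  30   2 ]
R4 <- R4 - (-4)*R1:  [  0  27   4 ]
R3 <- R3 - (5/3)*R2:  [    0     0  26/3 ]
R4 <- R4 - (3/2)*R2:  [  0   0  10 ]
R4 <- R4 - (15/13)*R3:  [ 0  0  0 ]
Row echelon form:
[ 1   6     0 ]
[ 0  18    -4 ]
[ 0   0  26/3 ]
[ 0   0     0 ]
Nonzero rows / pivot columns: 3

rank(A) = 3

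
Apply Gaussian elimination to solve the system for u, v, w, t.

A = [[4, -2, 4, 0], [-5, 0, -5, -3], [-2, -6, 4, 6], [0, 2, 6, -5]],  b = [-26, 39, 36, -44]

(-5, -5, -4, 2)

Forward elimination on [A|b]:
R2 <- R2 - (-5/4)*R1:  [    0  -5/2     0    -3  13/2 ]
R3 <- R3 - (-1/2)*R1:  [  0  -7   6   6  23 ]
R3 <- R3 - (14/5)*R2:  [    0     0     6  72/5  24/5 ]
R4 <- R4 - (-4/5)*R2:  [      0       0       6   -37/5  -194/5 ]
R4 <- R4 - (1)*R3:  [      0       0       0  -109/5  -218/5 ]
Row echelon form:
[ 4    -2  4       0  |     -26 ]
[ 0  -5/2  0      -3  |    13/2 ]
[ 0     0  6    72/5  |    24/5 ]
[ 0     0  0  -109/5  |  -218/5 ]
Back-substitution:
t = (-218/5) / (-109/5) = 2
w = (24/5 - (72/5)*(2)) / 6 = -4
v = (13/2 - (-3)*(2)) / (-5/2) = -5
u = (-26 - (-2)*(-5) - (4)*(-4)) / 4 = -5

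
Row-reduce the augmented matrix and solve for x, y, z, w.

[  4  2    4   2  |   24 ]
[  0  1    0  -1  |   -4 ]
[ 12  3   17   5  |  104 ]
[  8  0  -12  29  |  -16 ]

(4, -4, 4, 0)

Forward elimination on [A|b]:
R3 <- R3 - (3)*R1:  [  0  -3   5  -1  32 ]
R4 <- R4 - (2)*R1:  [   0   -4  -20   25  -64 ]
R3 <- R3 - (-3)*R2:  [  0   0   5  -4  20 ]
R4 <- R4 - (-4)*R2:  [   0    0  -20   21  -80 ]
R4 <- R4 - (-4)*R3:  [ 0  0  0  5  0 ]
Row echelon form:
[ 4  2  4   2  |  24 ]
[ 0  1  0  -1  |  -4 ]
[ 0  0  5  -4  |  20 ]
[ 0  0  0   5  |   0 ]
Back-substitution:
w = (0) / 5 = 0
z = (20 - (-4)*(0)) / 5 = 4
y = (-4 - (-1)*(0)) / 1 = -4
x = (24 - (2)*(-4) - (4)*(4) - (2)*(0)) / 4 = 4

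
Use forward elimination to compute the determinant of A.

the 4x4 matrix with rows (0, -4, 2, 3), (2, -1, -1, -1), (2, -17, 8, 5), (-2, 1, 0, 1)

det(A) = -48

Forward elimination:
R1 <-> R2   (pivot in column 1 was zero)
[  2   -1  -1  -1 ]
[  0   -4   2   3 ]
[  2  -17   8   5 ]
[ -2    1   0   1 ]
R3 <- R3 - (1)*R1:  [   0  -16    9    6 ]
R4 <- R4 - (-1)*R1:  [  0   0  -1   0 ]
R3 <- R3 - (4)*R2:  [  0   0   1  -6 ]
R4 <- R4 - (-1)*R3:  [  0   0   0  -6 ]
Upper-triangular form:
[ 2  -1  -1  -1 ]
[ 0  -4   2   3 ]
[ 0   0   1  -6 ]
[ 0   0   0  -6 ]
det(A) = (-1)^1 * (2) * (-4) * (1) * (-6) = -48  (1 row swap -> sign -1)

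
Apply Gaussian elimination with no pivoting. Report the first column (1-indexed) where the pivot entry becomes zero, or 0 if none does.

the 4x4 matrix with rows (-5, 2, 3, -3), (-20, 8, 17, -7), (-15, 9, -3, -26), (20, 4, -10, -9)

first zero-pivot column = 2

Naive forward elimination:
R2 <- R2 - (4)*R1:  [ 0  0  5  5 ]
R3 <- R3 - (3)*R1:  [   0    3  -12  -17 ]
R4 <- R4 - (-4)*R1:  [   0   12    2  -21 ]
Matrix at this point:
[ -5   2    3   -3 ]
[  0   0    5    5 ]
[  0   3  -12  -17 ]
[  0  12    2  -21 ]
Pivot entry (2,2) is zero but row 3 has 3 in column 2 -> naive elimination stops; a row interchange (e.g. R2 <-> R3) would be required here.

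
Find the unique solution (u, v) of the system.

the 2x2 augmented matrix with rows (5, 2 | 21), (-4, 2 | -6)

Forward elimination on [A|b]:
R2 <- R2 - (-4/5)*R1:  [    0  18/5  54/5 ]
Row echelon form:
[ 5     2  |    21 ]
[ 0  18/5  |  54/5 ]
Back-substitution:
v = (54/5) / (18/5) = 3
u = (21 - (2)*(3)) / 5 = 3

(3, 3)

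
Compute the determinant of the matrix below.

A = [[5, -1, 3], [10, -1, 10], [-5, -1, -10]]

det(A) = 5

Forward elimination:
R2 <- R2 - (2)*R1:  [ 0  1  4 ]
R3 <- R3 - (-1)*R1:  [  0  -2  -7 ]
R3 <- R3 - (-2)*R2:  [ 0  0  1 ]
Upper-triangular form:
[ 5  -1  3 ]
[ 0   1  4 ]
[ 0   0  1 ]
det(A) = (-1)^0 * (5) * (1) * (1) = 5  (0 row swaps -> sign +1)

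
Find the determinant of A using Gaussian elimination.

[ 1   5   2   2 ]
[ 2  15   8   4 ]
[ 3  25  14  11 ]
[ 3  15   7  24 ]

Forward elimination:
R2 <- R2 - (2)*R1:  [ 0  5  4  0 ]
R3 <- R3 - (3)*R1:  [  0  10   8   5 ]
R4 <- R4 - (3)*R1:  [  0   0   1  18 ]
R3 <- R3 - (2)*R2:  [ 0  0  0  5 ]
R3 <-> R4   (pivot in column 3 was zero)
[ 1  5  2   2 ]
[ 0  5  4   0 ]
[ 0  0  1  18 ]
[ 0  0  0   5 ]
Upper-triangular form:
[ 1  5  2   2 ]
[ 0  5  4   0 ]
[ 0  0  1  18 ]
[ 0  0  0   5 ]
det(A) = (-1)^1 * (1) * (5) * (1) * (5) = -25  (1 row swap -> sign -1)

det(A) = -25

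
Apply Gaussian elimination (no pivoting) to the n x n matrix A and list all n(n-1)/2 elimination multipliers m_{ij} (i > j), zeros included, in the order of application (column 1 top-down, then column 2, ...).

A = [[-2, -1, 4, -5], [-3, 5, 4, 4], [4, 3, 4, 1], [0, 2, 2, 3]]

multipliers: 3/2, -2, 0, 2/13, 4/13, 17/80

Forward elimination:
R2 <- R2 - (3/2)*R1:  [    0  13/2    -2  23/2 ]
R3 <- R3 - (-2)*R1:  [  0   1  12  -9 ]
R4: entry in column 1 is already 0 -> m_{41} = 0 (no row operation needed)
R3 <- R3 - (2/13)*R2:  [       0        0   160/13  -140/13 ]
R4 <- R4 - (4/13)*R2:  [     0      0  34/13  -7/13 ]
R4 <- R4 - (17/80)*R3:  [   0    0    0  7/4 ]
Multipliers (in order of application): m_{21} = 3/2, m_{31} = -2, m_{41} = 0, m_{32} = 2/13, m_{42} = 4/13, m_{43} = 17/80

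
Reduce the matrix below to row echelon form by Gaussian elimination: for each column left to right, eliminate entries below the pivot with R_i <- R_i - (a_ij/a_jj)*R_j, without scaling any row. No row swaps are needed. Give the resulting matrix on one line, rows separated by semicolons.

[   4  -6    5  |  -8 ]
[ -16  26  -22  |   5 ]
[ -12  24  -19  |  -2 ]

REF = [4 -6 5 -8; 0 2 -2 -27; 0 0 2 55]

Forward elimination:
R2 <- R2 - (-4)*R1:  [   0    2   -2  -27 ]
R3 <- R3 - (-3)*R1:  [   0    6   -4  -26 ]
R3 <- R3 - (3)*R2:  [  0   0   2  55 ]
Row echelon form:
[ 4  -6   5  |   -8 ]
[ 0   2  -2  |  -27 ]
[ 0   0   2  |   55 ]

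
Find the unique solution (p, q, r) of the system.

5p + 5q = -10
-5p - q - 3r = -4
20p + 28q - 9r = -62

Forward elimination on [A|b]:
R2 <- R2 - (-1)*R1:  [   0    4   -3  -14 ]
R3 <- R3 - (4)*R1:  [   0    8   -9  -22 ]
R3 <- R3 - (2)*R2:  [  0   0  -3   6 ]
Row echelon form:
[ 5  5   0  |  -10 ]
[ 0  4  -3  |  -14 ]
[ 0  0  -3  |    6 ]
Back-substitution:
r = (6) / -3 = -2
q = (-14 - (-3)*(-2)) / 4 = -5
p = (-10 - (5)*(-5)) / 5 = 3

(3, -5, -2)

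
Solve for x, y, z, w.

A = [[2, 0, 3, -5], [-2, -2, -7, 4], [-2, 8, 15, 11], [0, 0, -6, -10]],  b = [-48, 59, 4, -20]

(-4, 2, -5, 5)

Forward elimination on [A|b]:
R2 <- R2 - (-1)*R1:  [  0  -2  -4  -1  11 ]
R3 <- R3 - (-1)*R1:  [   0    8   18    6  -44 ]
R3 <- R3 - (-4)*R2:  [ 0  0  2  2  0 ]
R4 <- R4 - (-3)*R3:  [   0    0    0   -4  -20 ]
Row echelon form:
[ 2   0   3  -5  |  -48 ]
[ 0  -2  -4  -1  |   11 ]
[ 0   0   2   2  |    0 ]
[ 0   0   0  -4  |  -20 ]
Back-substitution:
w = (-20) / -4 = 5
z = (0 - (2)*(5)) / 2 = -5
y = (11 - (-4)*(-5) - (-1)*(5)) / -2 = 2
x = (-48 - (3)*(-5) - (-5)*(5)) / 2 = -4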